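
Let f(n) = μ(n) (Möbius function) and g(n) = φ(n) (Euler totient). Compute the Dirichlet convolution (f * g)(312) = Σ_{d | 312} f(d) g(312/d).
(μ * φ)(312) = 22

Divisors of 312: [1, 2, 3, 4, 6, 8, 12, 13, 24, 26, 39, 52, 78, 104, 156, 312]. For each d | 312:
  d = 1: μ(1) · φ(312/1) = 1 · 96 = 96
  d = 2: μ(2) · φ(312/2) = -1 · 48 = -48
  d = 3: μ(3) · φ(312/3) = -1 · 48 = -48
  d = 4: μ(4) · φ(312/4) = 0 · 24 = 0
  d = 6: μ(6) · φ(312/6) = 1 · 24 = 24
  d = 8: μ(8) · φ(312/8) = 0 · 24 = 0
  d = 12: μ(12) · φ(312/12) = 0 · 12 = 0
  d = 13: μ(13) · φ(312/13) = -1 · 8 = -8
  d = 24: μ(24) · φ(312/24) = 0 · 12 = 0
  d = 26: μ(26) · φ(312/26) = 1 · 4 = 4
  d = 39: μ(39) · φ(312/39) = 1 · 4 = 4
  d = 52: μ(52) · φ(312/52) = 0 · 2 = 0
  d = 78: μ(78) · φ(312/78) = -1 · 2 = -2
  d = 104: μ(104) · φ(312/104) = 0 · 2 = 0
  d = 156: μ(156) · φ(312/156) = 0 · 1 = 0
  d = 312: μ(312) · φ(312/312) = 0 · 1 = 0
Summing: (μ * φ)(312) = 96 + -48 + -48 + 0 + 24 + 0 + 0 + -8 + 0 + 4 + 4 + 0 + -2 + 0 + 0 + 0 = 22.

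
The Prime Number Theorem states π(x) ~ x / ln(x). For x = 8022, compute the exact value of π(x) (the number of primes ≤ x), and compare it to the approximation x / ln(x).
π(8022) = 1010;  x/ln(x) ≈ 892.33;  relative error ≈ 11.65%.

Directly count primes up to 8022: π(8022) = 1010. The PNT approximation gives 8022/ln(8022) ≈ 8022/8.98994 ≈ 892.33. Relative error (π(x) − x/ln(x)) / π(x) ≈ 11.65%; the approximation is known to undercount slightly (Li(x) is a better estimate).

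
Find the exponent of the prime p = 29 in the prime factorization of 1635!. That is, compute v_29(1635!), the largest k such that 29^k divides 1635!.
v_29(1635!) = 57

Legendre's formula: v_p(n!) = Σ_{k ≥ 1} ⌊n / p^k⌋. For p = 29, n = 1635, the terms are:
  ⌊1635/29^1⌋ = ⌊1635/29⌋ = 56
  ⌊1635/29^2⌋ = ⌊1635/841⌋ = 1
(the next term ⌊1635/29^3⌋ = 0, terminating the sum). Summing: v_29(1635!) = 56 + 1 = 57.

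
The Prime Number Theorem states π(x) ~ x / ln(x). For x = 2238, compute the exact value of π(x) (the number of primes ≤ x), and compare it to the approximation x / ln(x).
π(2238) = 332;  x/ln(x) ≈ 290.15;  relative error ≈ 12.61%.

Directly count primes up to 2238: π(2238) = 332. The PNT approximation gives 2238/ln(2238) ≈ 2238/7.71334 ≈ 290.15. Relative error (π(x) − x/ln(x)) / π(x) ≈ 12.61%; the approximation is known to undercount slightly (Li(x) is a better estimate).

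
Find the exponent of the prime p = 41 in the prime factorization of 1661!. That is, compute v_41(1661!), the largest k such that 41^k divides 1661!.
v_41(1661!) = 40

Legendre's formula: v_p(n!) = Σ_{k ≥ 1} ⌊n / p^k⌋. For p = 41, n = 1661, the terms are:
  ⌊1661/41^1⌋ = ⌊1661/41⌋ = 40
(the next term ⌊1661/41^2⌋ = 0, terminating the sum). Summing: v_41(1661!) = 40 = 40.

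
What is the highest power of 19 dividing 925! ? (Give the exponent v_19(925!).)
v_19(925!) = 50

Legendre's formula: v_p(n!) = Σ_{k ≥ 1} ⌊n / p^k⌋. For p = 19, n = 925, the terms are:
  ⌊925/19^1⌋ = ⌊925/19⌋ = 48
  ⌊925/19^2⌋ = ⌊925/361⌋ = 2
(the next term ⌊925/19^3⌋ = 0, terminating the sum). Summing: v_19(925!) = 48 + 2 = 50.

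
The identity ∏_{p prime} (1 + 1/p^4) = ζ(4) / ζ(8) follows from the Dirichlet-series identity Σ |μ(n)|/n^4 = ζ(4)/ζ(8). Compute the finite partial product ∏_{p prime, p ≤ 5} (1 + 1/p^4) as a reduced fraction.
∏ = 218161/202500

The primes p ≤ 5 are [2, 3, 5]. For each, (1 + 1/p^4) = (p^4 + 1)/p^4. Multiplying these fractions over p ∈ [2, 3, 5] gives 218161/202500. (In the limit P → ∞ this tends to ζ(4)/ζ(8).)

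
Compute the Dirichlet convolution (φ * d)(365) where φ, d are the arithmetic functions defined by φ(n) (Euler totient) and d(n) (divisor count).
(φ * d)(365) = 444

Divisors of 365: [1, 5, 73, 365]. For each d | 365:
  d = 1: φ(1) · d(365/1) = 1 · 4 = 4
  d = 5: φ(5) · d(365/5) = 4 · 2 = 8
  d = 73: φ(73) · d(365/73) = 72 · 2 = 144
  d = 365: φ(365) · d(365/365) = 288 · 1 = 288
Summing: (φ * d)(365) = 4 + 8 + 144 + 288 = 444.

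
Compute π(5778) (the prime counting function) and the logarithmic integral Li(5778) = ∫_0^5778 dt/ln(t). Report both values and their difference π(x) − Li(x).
π(5778) = 757;  Li(5778) ≈ 774.84;  π(x) − Li(x) ≈ -17.84.

Direct count of primes ≤ 5778 gives π(5778) = 757. Numerical evaluation of the logarithmic integral gives Li(5778) ≈ 774.84. The difference π(x) − Li(x) ≈ -17.84 is typically negative for small/moderate x (Li(x) overestimates), though Littlewood's theorem shows this sign changes infinitely often.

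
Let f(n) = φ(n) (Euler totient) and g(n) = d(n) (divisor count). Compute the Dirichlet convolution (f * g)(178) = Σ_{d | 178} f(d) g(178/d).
(φ * d)(178) = 270

Divisors of 178: [1, 2, 89, 178]. For each d | 178:
  d = 1: φ(1) · d(178/1) = 1 · 4 = 4
  d = 2: φ(2) · d(178/2) = 1 · 2 = 2
  d = 89: φ(89) · d(178/89) = 88 · 2 = 176
  d = 178: φ(178) · d(178/178) = 88 · 1 = 88
Summing: (φ * d)(178) = 4 + 2 + 176 + 88 = 270.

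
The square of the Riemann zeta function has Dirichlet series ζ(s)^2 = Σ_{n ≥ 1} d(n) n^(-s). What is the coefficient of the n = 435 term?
d(435) = 8

ζ(s)^2 = (Σ 1/m^s)(Σ 1/k^s). The coefficient of 1/n^s in the product is the number of ordered pairs (m, k) with mk = n, which equals d(n). For n = 435, divisors are [1, 3, 5, 15, 29, 87, 145, 435], so d(435) = 8.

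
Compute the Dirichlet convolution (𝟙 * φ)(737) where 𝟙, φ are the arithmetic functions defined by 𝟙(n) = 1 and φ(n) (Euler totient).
(𝟙 * φ)(737) = 737

Divisors of 737: [1, 11, 67, 737]. For each d | 737:
  d = 1: 𝟙(1) · φ(737/1) = 1 · 660 = 660
  d = 11: 𝟙(11) · φ(737/11) = 1 · 66 = 66
  d = 67: 𝟙(67) · φ(737/67) = 1 · 10 = 10
  d = 737: 𝟙(737) · φ(737/737) = 1 · 1 = 1
Summing: (𝟙 * φ)(737) = 660 + 66 + 10 + 1 = 737.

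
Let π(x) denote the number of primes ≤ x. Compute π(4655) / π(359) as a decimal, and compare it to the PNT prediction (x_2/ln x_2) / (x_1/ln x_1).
π(4655)/π(359) = 629/72 ≈ 8.7361;  PNT prediction ≈ 9.0326.

π(359) = 72 and π(4655) = 629, so π(4655)/π(359) ≈ 8.7361. The PNT-predicted ratio is (4655/ln(4655)) / (359/ln(359)) ≈ 9.0326. The two agree to within a few percent, as expected.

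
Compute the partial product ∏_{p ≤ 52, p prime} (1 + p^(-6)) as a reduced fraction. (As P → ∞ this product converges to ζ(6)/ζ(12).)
∏ = 862155056480201047883460386910418315829132841121015872043175453729006428800800000/847666095717512475523225986389496867701830685289319692004055511811488189213173229

The primes p ≤ 52 are [2, 3, 5, 7, 11, 13, 17, 19, 23, 29, 31, 37, 41, 43, 47]. For each, (1 + 1/p^6) = (p^6 + 1)/p^6. Multiplying these fractions over p ∈ [2, 3, 5, 7, 11, 13, 17, 19, 23, 29, 31, 37, 41, 43, 47] gives 862155056480201047883460386910418315829132841121015872043175453729006428800800000/847666095717512475523225986389496867701830685289319692004055511811488189213173229. (In the limit P → ∞ this tends to ζ(6)/ζ(12).)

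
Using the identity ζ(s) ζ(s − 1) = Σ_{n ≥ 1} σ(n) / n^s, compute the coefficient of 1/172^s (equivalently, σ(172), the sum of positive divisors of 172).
σ(172) = 308

In the product (Σ m^0/m^s)(Σ k / k^s) = Σ (Σ_{d | n} d) / n^s, the coefficient of 1/n^s is σ(n) = Σ_{d | n} d. For n = 172, divisors are [1, 2, 4, 43, 86, 172]; summing: σ(172) = 308.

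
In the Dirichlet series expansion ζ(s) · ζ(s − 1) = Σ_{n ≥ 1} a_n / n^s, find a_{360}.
σ(360) = 1170

In the product (Σ m^0/m^s)(Σ k / k^s) = Σ (Σ_{d | n} d) / n^s, the coefficient of 1/n^s is σ(n) = Σ_{d | n} d. For n = 360, divisors are [1, 2, 3, 4, 5, 6, 8, 9, 10, 12, 15, 18, 20, 24, 30, 36, 40, 45, 60, 72, 90, 120, 180, 360]; summing: σ(360) = 1170.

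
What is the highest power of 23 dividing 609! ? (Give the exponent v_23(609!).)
v_23(609!) = 27

Legendre's formula: v_p(n!) = Σ_{k ≥ 1} ⌊n / p^k⌋. For p = 23, n = 609, the terms are:
  ⌊609/23^1⌋ = ⌊609/23⌋ = 26
  ⌊609/23^2⌋ = ⌊609/529⌋ = 1
(the next term ⌊609/23^3⌋ = 0, terminating the sum). Summing: v_23(609!) = 26 + 1 = 27.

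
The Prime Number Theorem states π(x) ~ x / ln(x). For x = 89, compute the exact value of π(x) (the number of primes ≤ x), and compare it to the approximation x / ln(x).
π(89) = 24;  x/ln(x) ≈ 19.83;  relative error ≈ 17.38%.

Directly count primes up to 89: π(89) = 24. The PNT approximation gives 89/ln(89) ≈ 89/4.48864 ≈ 19.83. Relative error (π(x) − x/ln(x)) / π(x) ≈ 17.38%; the approximation is known to undercount slightly (Li(x) is a better estimate).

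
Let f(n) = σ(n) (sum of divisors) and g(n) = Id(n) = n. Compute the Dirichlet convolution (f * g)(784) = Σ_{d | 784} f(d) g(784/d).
(σ * Id)(784) = 20898

Divisors of 784: [1, 2, 4, 7, 8, 14, 16, 28, 49, 56, 98, 112, 196, 392, 784]. For each d | 784:
  d = 1: σ(1) · Id(784/1) = 1 · 784 = 784
  d = 2: σ(2) · Id(784/2) = 3 · 392 = 1176
  d = 4: σ(4) · Id(784/4) = 7 · 196 = 1372
  d = 7: σ(7) · Id(784/7) = 8 · 112 = 896
  d = 8: σ(8) · Id(784/8) = 15 · 98 = 1470
  d = 14: σ(14) · Id(784/14) = 24 · 56 = 1344
  d = 16: σ(16) · Id(784/16) = 31 · 49 = 1519
  d = 28: σ(28) · Id(784/28) = 56 · 28 = 1568
  d = 49: σ(49) · Id(784/49) = 57 · 16 = 912
  d = 56: σ(56) · Id(784/56) = 120 · 14 = 1680
  d = 98: σ(98) · Id(784/98) = 171 · 8 = 1368
  d = 112: σ(112) · Id(784/112) = 248 · 7 = 1736
  d = 196: σ(196) · Id(784/196) = 399 · 4 = 1596
  d = 392: σ(392) · Id(784/392) = 855 · 2 = 1710
  d = 784: σ(784) · Id(784/784) = 1767 · 1 = 1767
Summing: (σ * Id)(784) = 784 + 1176 + 1372 + 896 + 1470 + 1344 + 1519 + 1568 + 912 + 1680 + 1368 + 1736 + 1596 + 1710 + 1767 = 20898.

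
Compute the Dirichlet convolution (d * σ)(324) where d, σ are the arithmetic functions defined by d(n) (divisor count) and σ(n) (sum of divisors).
(d * σ)(324) = 4176

Divisors of 324: [1, 2, 3, 4, 6, 9, 12, 18, 27, 36, 54, 81, 108, 162, 324]. For each d | 324:
  d = 1: d(1) · σ(324/1) = 1 · 847 = 847
  d = 2: d(2) · σ(324/2) = 2 · 363 = 726
  d = 3: d(3) · σ(324/3) = 2 · 280 = 560
  d = 4: d(4) · σ(324/4) = 3 · 121 = 363
  d = 6: d(6) · σ(324/6) = 4 · 120 = 480
  d = 9: d(9) · σ(324/9) = 3 · 91 = 273
  d = 12: d(12) · σ(324/12) = 6 · 40 = 240
  d = 18: d(18) · σ(324/18) = 6 · 39 = 234
  d = 27: d(27) · σ(324/27) = 4 · 28 = 112
  d = 36: d(36) · σ(324/36) = 9 · 13 = 117
  d = 54: d(54) · σ(324/54) = 8 · 12 = 96
  d = 81: d(81) · σ(324/81) = 5 · 7 = 35
  d = 108: d(108) · σ(324/108) = 12 · 4 = 48
  d = 162: d(162) · σ(324/162) = 10 · 3 = 30
  d = 324: d(324) · σ(324/324) = 15 · 1 = 15
Summing: (d * σ)(324) = 847 + 726 + 560 + 363 + 480 + 273 + 240 + 234 + 112 + 117 + 96 + 35 + 48 + 30 + 15 = 4176.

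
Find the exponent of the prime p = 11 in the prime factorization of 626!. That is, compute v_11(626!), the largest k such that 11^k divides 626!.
v_11(626!) = 61

Legendre's formula: v_p(n!) = Σ_{k ≥ 1} ⌊n / p^k⌋. For p = 11, n = 626, the terms are:
  ⌊626/11^1⌋ = ⌊626/11⌋ = 56
  ⌊626/11^2⌋ = ⌊626/121⌋ = 5
(the next term ⌊626/11^3⌋ = 0, terminating the sum). Summing: v_11(626!) = 56 + 5 = 61.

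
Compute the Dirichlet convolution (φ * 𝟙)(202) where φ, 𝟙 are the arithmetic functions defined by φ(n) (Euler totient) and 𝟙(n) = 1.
(φ * 𝟙)(202) = 202

Divisors of 202: [1, 2, 101, 202]. For each d | 202:
  d = 1: φ(1) · 𝟙(202/1) = 1 · 1 = 1
  d = 2: φ(2) · 𝟙(202/2) = 1 · 1 = 1
  d = 101: φ(101) · 𝟙(202/101) = 100 · 1 = 100
  d = 202: φ(202) · 𝟙(202/202) = 100 · 1 = 100
Summing: (φ * 𝟙)(202) = 1 + 1 + 100 + 100 = 202.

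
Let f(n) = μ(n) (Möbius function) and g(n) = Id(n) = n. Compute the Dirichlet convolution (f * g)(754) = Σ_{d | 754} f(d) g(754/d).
(μ * Id)(754) = 336

Divisors of 754: [1, 2, 13, 26, 29, 58, 377, 754]. For each d | 754:
  d = 1: μ(1) · Id(754/1) = 1 · 754 = 754
  d = 2: μ(2) · Id(754/2) = -1 · 377 = -377
  d = 13: μ(13) · Id(754/13) = -1 · 58 = -58
  d = 26: μ(26) · Id(754/26) = 1 · 29 = 29
  d = 29: μ(29) · Id(754/29) = -1 · 26 = -26
  d = 58: μ(58) · Id(754/58) = 1 · 13 = 13
  d = 377: μ(377) · Id(754/377) = 1 · 2 = 2
  d = 754: μ(754) · Id(754/754) = -1 · 1 = -1
Summing: (μ * Id)(754) = 754 + -377 + -58 + 29 + -26 + 13 + 2 + -1 = 336.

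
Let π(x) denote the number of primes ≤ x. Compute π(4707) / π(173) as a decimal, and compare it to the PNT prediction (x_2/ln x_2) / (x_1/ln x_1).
π(4707)/π(173) = 635/40 ≈ 15.8750;  PNT prediction ≈ 16.5797.

π(173) = 40 and π(4707) = 635, so π(4707)/π(173) ≈ 15.8750. The PNT-predicted ratio is (4707/ln(4707)) / (173/ln(173)) ≈ 16.5797. The two agree to within a few percent, as expected.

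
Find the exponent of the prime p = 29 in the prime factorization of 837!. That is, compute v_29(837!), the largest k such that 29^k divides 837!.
v_29(837!) = 28

Legendre's formula: v_p(n!) = Σ_{k ≥ 1} ⌊n / p^k⌋. For p = 29, n = 837, the terms are:
  ⌊837/29^1⌋ = ⌊837/29⌋ = 28
(the next term ⌊837/29^2⌋ = 0, terminating the sum). Summing: v_29(837!) = 28 = 28.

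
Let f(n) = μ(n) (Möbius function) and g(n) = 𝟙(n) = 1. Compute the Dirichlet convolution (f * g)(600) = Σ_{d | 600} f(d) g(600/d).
(μ * 𝟙)(600) = 0

Divisors of 600: [1, 2, 3, 4, 5, 6, 8, 10, 12, 15, 20, 24, 25, 30, 40, 50, 60, 75, 100, 120, 150, 200, 300, 600]. For each d | 600:
  d = 1: μ(1) · 𝟙(600/1) = 1 · 1 = 1
  d = 2: μ(2) · 𝟙(600/2) = -1 · 1 = -1
  d = 3: μ(3) · 𝟙(600/3) = -1 · 1 = -1
  d = 4: μ(4) · 𝟙(600/4) = 0 · 1 = 0
  d = 5: μ(5) · 𝟙(600/5) = -1 · 1 = -1
  d = 6: μ(6) · 𝟙(600/6) = 1 · 1 = 1
  d = 8: μ(8) · 𝟙(600/8) = 0 · 1 = 0
  d = 10: μ(10) · 𝟙(600/10) = 1 · 1 = 1
  d = 12: μ(12) · 𝟙(600/12) = 0 · 1 = 0
  d = 15: μ(15) · 𝟙(600/15) = 1 · 1 = 1
  d = 20: μ(20) · 𝟙(600/20) = 0 · 1 = 0
  d = 24: μ(24) · 𝟙(600/24) = 0 · 1 = 0
  d = 25: μ(25) · 𝟙(600/25) = 0 · 1 = 0
  d = 30: μ(30) · 𝟙(600/30) = -1 · 1 = -1
  d = 40: μ(40) · 𝟙(600/40) = 0 · 1 = 0
  d = 50: μ(50) · 𝟙(600/50) = 0 · 1 = 0
  d = 60: μ(60) · 𝟙(600/60) = 0 · 1 = 0
  d = 75: μ(75) · 𝟙(600/75) = 0 · 1 = 0
  d = 100: μ(100) · 𝟙(600/100) = 0 · 1 = 0
  d = 120: μ(120) · 𝟙(600/120) = 0 · 1 = 0
  d = 150: μ(150) · 𝟙(600/150) = 0 · 1 = 0
  d = 200: μ(200) · 𝟙(600/200) = 0 · 1 = 0
  d = 300: μ(300) · 𝟙(600/300) = 0 · 1 = 0
  d = 600: μ(600) · 𝟙(600/600) = 0 · 1 = 0
Summing: (μ * 𝟙)(600) = 1 + -1 + -1 + 0 + -1 + 1 + 0 + 1 + 0 + 1 + 0 + 0 + 0 + -1 + 0 + 0 + 0 + 0 + 0 + 0 + 0 + 0 + 0 + 0 = 0.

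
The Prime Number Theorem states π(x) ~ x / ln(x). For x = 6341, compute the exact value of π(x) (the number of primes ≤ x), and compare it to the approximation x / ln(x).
π(6341) = 825;  x/ln(x) ≈ 724.29;  relative error ≈ 12.21%.

Directly count primes up to 6341: π(6341) = 825. The PNT approximation gives 6341/ln(6341) ≈ 6341/8.75479 ≈ 724.29. Relative error (π(x) − x/ln(x)) / π(x) ≈ 12.21%; the approximation is known to undercount slightly (Li(x) is a better estimate).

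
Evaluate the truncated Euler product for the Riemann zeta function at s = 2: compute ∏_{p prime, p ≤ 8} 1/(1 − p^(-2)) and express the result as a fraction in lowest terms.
∏ = 1225/768

The primes p ≤ 8 are [2, 3, 5, 7]. For each prime, (1 − 1/p^2)^(-1) = p^2 / (p^2 − 1). The product is (1 − 1/2^2)^(-1), (1 − 1/3^2)^(-1), (1 − 1/5^2)^(-1), (1 − 1/7^2)^(-1) = ∏ p^2 / (p^2 − 1) = 1225/768.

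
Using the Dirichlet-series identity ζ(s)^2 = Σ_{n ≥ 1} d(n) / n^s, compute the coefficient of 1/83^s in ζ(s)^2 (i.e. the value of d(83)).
d(83) = 2

ζ(s)^2 = (Σ 1/m^s)(Σ 1/k^s). The coefficient of 1/n^s in the product is the number of ordered pairs (m, k) with mk = n, which equals d(n). For n = 83, divisors are [1, 83], so d(83) = 2.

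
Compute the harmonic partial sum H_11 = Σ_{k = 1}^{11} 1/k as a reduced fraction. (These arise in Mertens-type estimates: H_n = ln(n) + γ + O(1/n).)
H_11 = 83711/27720

Direct summation: H_11 = 1 + 1/2 + ... + 1/11. The least common denominator is lcm(1, ..., 11) = 27720; over this denominator the numerator is 27720 + 13860 + 9240 + 6930 + 5544 + 4620 + 3960 + 3465 + 3080 + 2772 + 2520 = 83711, so H_11 = 83711/27720 (already in lowest terms) ≈ 3.01988. (The PNT-adjacent estimate ln(11) + γ ≈ 2.97511 matches within O(1/n).)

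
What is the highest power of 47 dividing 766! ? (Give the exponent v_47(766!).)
v_47(766!) = 16

Legendre's formula: v_p(n!) = Σ_{k ≥ 1} ⌊n / p^k⌋. For p = 47, n = 766, the terms are:
  ⌊766/47^1⌋ = ⌊766/47⌋ = 16
(the next term ⌊766/47^2⌋ = 0, terminating the sum). Summing: v_47(766!) = 16 = 16.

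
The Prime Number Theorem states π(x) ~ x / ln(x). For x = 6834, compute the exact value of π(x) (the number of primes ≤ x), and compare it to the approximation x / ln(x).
π(6834) = 880;  x/ln(x) ≈ 773.98;  relative error ≈ 12.05%.

Directly count primes up to 6834: π(6834) = 880. The PNT approximation gives 6834/ln(6834) ≈ 6834/8.82967 ≈ 773.98. Relative error (π(x) − x/ln(x)) / π(x) ≈ 12.05%; the approximation is known to undercount slightly (Li(x) is a better estimate).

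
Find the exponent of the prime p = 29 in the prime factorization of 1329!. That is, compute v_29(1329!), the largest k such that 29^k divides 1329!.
v_29(1329!) = 46

Legendre's formula: v_p(n!) = Σ_{k ≥ 1} ⌊n / p^k⌋. For p = 29, n = 1329, the terms are:
  ⌊1329/29^1⌋ = ⌊1329/29⌋ = 45
  ⌊1329/29^2⌋ = ⌊1329/841⌋ = 1
(the next term ⌊1329/29^3⌋ = 0, terminating the sum). Summing: v_29(1329!) = 45 + 1 = 46.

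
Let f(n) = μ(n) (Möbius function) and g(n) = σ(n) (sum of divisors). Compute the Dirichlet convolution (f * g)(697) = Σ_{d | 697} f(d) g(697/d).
(μ * σ)(697) = 697

Divisors of 697: [1, 17, 41, 697]. For each d | 697:
  d = 1: μ(1) · σ(697/1) = 1 · 756 = 756
  d = 17: μ(17) · σ(697/17) = -1 · 42 = -42
  d = 41: μ(41) · σ(697/41) = -1 · 18 = -18
  d = 697: μ(697) · σ(697/697) = 1 · 1 = 1
Summing: (μ * σ)(697) = 756 + -42 + -18 + 1 = 697.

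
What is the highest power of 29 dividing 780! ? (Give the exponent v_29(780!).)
v_29(780!) = 26

Legendre's formula: v_p(n!) = Σ_{k ≥ 1} ⌊n / p^k⌋. For p = 29, n = 780, the terms are:
  ⌊780/29^1⌋ = ⌊780/29⌋ = 26
(the next term ⌊780/29^2⌋ = 0, terminating the sum). Summing: v_29(780!) = 26 = 26.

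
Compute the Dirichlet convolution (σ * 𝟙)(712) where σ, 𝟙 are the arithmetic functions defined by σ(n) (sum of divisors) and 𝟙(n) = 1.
(σ * 𝟙)(712) = 2366

Divisors of 712: [1, 2, 4, 8, 89, 178, 356, 712]. For each d | 712:
  d = 1: σ(1) · 𝟙(712/1) = 1 · 1 = 1
  d = 2: σ(2) · 𝟙(712/2) = 3 · 1 = 3
  d = 4: σ(4) · 𝟙(712/4) = 7 · 1 = 7
  d = 8: σ(8) · 𝟙(712/8) = 15 · 1 = 15
  d = 89: σ(89) · 𝟙(712/89) = 90 · 1 = 90
  d = 178: σ(178) · 𝟙(712/178) = 270 · 1 = 270
  d = 356: σ(356) · 𝟙(712/356) = 630 · 1 = 630
  d = 712: σ(712) · 𝟙(712/712) = 1350 · 1 = 1350
Summing: (σ * 𝟙)(712) = 1 + 3 + 7 + 15 + 90 + 270 + 630 + 1350 = 2366.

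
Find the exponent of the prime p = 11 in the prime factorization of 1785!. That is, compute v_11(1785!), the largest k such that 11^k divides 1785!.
v_11(1785!) = 177

Legendre's formula: v_p(n!) = Σ_{k ≥ 1} ⌊n / p^k⌋. For p = 11, n = 1785, the terms are:
  ⌊1785/11^1⌋ = ⌊1785/11⌋ = 162
  ⌊1785/11^2⌋ = ⌊1785/121⌋ = 14
  ⌊1785/11^3⌋ = ⌊1785/1331⌋ = 1
(the next term ⌊1785/11^4⌋ = 0, terminating the sum). Summing: v_11(1785!) = 162 + 14 + 1 = 177.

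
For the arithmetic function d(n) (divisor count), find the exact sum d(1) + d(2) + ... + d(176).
Σ_{n ≤ 176} d(n) = 943

Compute d(n) for each 1 ≤ n ≤ 176: d(1) = 1, d(2) = 2, d(3) = 2, d(4) = 3, d(5) = 2, d(6) = 4, d(7) = 2, d(8) = 4, d(9) = 3, d(10) = 4, d(11) = 2, d(12) = 6, d(13) = 2, d(14) = 4, d(15) = 4, d(16) = 5, d(17) = 2, d(18) = 6, d(19) = 2, d(20) = 6, d(21) = 4, d(22) = 4, d(23) = 2, d(24) = 8, d(25) = 3, d(26) = 4, d(27) = 4, d(28) = 6, d(29) = 2, d(30) = 8, d(31) = 2, d(32) = 6, d(33) = 4, d(34) = 4, d(35) = 4, d(36) = 9, d(37) = 2, d(38) = 4, d(39) = 4, d(40) = 8, d(41) = 2, d(42) = 8, d(43) = 2, d(44) = 6, d(45) = 6, d(46) = 4, d(47) = 2, d(48) = 10, d(49) = 3, d(50) = 6, d(51) = 4, d(52) = 6, d(53) = 2, d(54) = 8, d(55) = 4, d(56) = 8, d(57) = 4, d(58) = 4, d(59) = 2, d(60) = 12, d(61) = 2, d(62) = 4, d(63) = 6, d(64) = 7, d(65) = 4, d(66) = 8, d(67) = 2, d(68) = 6, d(69) = 4, d(70) = 8, d(71) = 2, d(72) = 12, d(73) = 2, d(74) = 4, d(75) = 6, d(76) = 6, d(77) = 4, d(78) = 8, d(79) = 2, d(80) = 10, d(81) = 5, d(82) = 4, d(83) = 2, d(84) = 12, d(85) = 4, d(86) = 4, d(87) = 4, d(88) = 8, d(89) = 2, d(90) = 12, d(91) = 4, d(92) = 6, d(93) = 4, d(94) = 4, d(95) = 4, d(96) = 12, d(97) = 2, d(98) = 6, d(99) = 6, d(100) = 9, d(101) = 2, d(102) = 8, d(103) = 2, d(104) = 8, d(105) = 8, d(106) = 4, d(107) = 2, d(108) = 12, d(109) = 2, d(110) = 8, d(111) = 4, d(112) = 10, d(113) = 2, d(114) = 8, d(115) = 4, d(116) = 6, d(117) = 6, d(118) = 4, d(119) = 4, d(120) = 16, d(121) = 3, d(122) = 4, d(123) = 4, d(124) = 6, d(125) = 4, d(126) = 12, d(127) = 2, d(128) = 8, d(129) = 4, d(130) = 8, d(131) = 2, d(132) = 12, d(133) = 4, d(134) = 4, d(135) = 8, d(136) = 8, d(137) = 2, d(138) = 8, d(139) = 2, d(140) = 12, d(141) = 4, d(142) = 4, d(143) = 4, d(144) = 15, d(145) = 4, d(146) = 4, d(147) = 6, d(148) = 6, d(149) = 2, d(150) = 12, d(151) = 2, d(152) = 8, d(153) = 6, d(154) = 8, d(155) = 4, d(156) = 12, d(157) = 2, d(158) = 4, d(159) = 4, d(160) = 12, d(161) = 4, d(162) = 10, d(163) = 2, d(164) = 6, d(165) = 8, d(166) = 4, d(167) = 2, d(168) = 16, d(169) = 3, d(170) = 8, d(171) = 6, d(172) = 6, d(173) = 2, d(174) = 8, d(175) = 6, d(176) = 10. Summing all 176 values: 943. (Dirichlet's divisor formula: Σ_{n ≤ x} d(n) = x ln(x) + (2γ − 1) x + O(√x). For x = 176, the asymptotic estimate is ≈ 937.19.)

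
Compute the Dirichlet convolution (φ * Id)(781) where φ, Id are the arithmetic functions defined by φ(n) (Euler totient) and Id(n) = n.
(φ * Id)(781) = 2961

Divisors of 781: [1, 11, 71, 781]. For each d | 781:
  d = 1: φ(1) · Id(781/1) = 1 · 781 = 781
  d = 11: φ(11) · Id(781/11) = 10 · 71 = 710
  d = 71: φ(71) · Id(781/71) = 70 · 11 = 770
  d = 781: φ(781) · Id(781/781) = 700 · 1 = 700
Summing: (φ * Id)(781) = 781 + 710 + 770 + 700 = 2961.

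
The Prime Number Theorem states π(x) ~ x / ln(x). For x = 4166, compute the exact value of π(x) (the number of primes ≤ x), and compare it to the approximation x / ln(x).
π(4166) = 573;  x/ln(x) ≈ 499.84;  relative error ≈ 12.77%.

Directly count primes up to 4166: π(4166) = 573. The PNT approximation gives 4166/ln(4166) ≈ 4166/8.33471 ≈ 499.84. Relative error (π(x) − x/ln(x)) / π(x) ≈ 12.77%; the approximation is known to undercount slightly (Li(x) is a better estimate).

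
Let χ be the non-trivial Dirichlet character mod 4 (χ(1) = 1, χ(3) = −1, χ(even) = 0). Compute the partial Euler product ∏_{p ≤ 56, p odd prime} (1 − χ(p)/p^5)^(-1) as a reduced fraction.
∏ = 241552412610573346540717288090615330738043013683948985221451329316738054554305/242484077809603940117660402752750309983134701869309180441833184178683110227968

The odd primes p ≤ 56 are [3, 5, 7, 11, 13, 17, 19, 23, 29, 31, 37, 41, 43, 47, 53]. For each, χ(p) = 1 if p ≡ 1 mod 4, χ(p) = −1 if p ≡ 3 mod 4. Taking (1 − χ(p)/p^5)^(-1) = p^5/(p^5 − χ(p)): (1 − (-1)/3^5)^(-1) · (1 − (1)/5^5)^(-1) · (1 − (-1)/7^5)^(-1) · (1 − (-1)/11^5)^(-1) · (1 − (1)/13^5)^(-1) · (1 − (1)/17^5)^(-1) · (1 − (-1)/19^5)^(-1) · (1 − (-1)/23^5)^(-1) · (1 − (1)/29^5)^(-1) · (1 − (-1)/31^5)^(-1) · (1 − (1)/37^5)^(-1) · (1 − (1)/41^5)^(-1) · (1 − (-1)/43^5)^(-1) · (1 − (-1)/47^5)^(-1) · (1 − (1)/53^5)^(-1) = 241552412610573346540717288090615330738043013683948985221451329316738054554305/242484077809603940117660402752750309983134701869309180441833184178683110227968.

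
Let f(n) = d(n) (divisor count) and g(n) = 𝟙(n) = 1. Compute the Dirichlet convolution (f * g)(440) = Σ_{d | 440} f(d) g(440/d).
(d * 𝟙)(440) = 90

Divisors of 440: [1, 2, 4, 5, 8, 10, 11, 20, 22, 40, 44, 55, 88, 110, 220, 440]. For each d | 440:
  d = 1: d(1) · 𝟙(440/1) = 1 · 1 = 1
  d = 2: d(2) · 𝟙(440/2) = 2 · 1 = 2
  d = 4: d(4) · 𝟙(440/4) = 3 · 1 = 3
  d = 5: d(5) · 𝟙(440/5) = 2 · 1 = 2
  d = 8: d(8) · 𝟙(440/8) = 4 · 1 = 4
  d = 10: d(10) · 𝟙(440/10) = 4 · 1 = 4
  d = 11: d(11) · 𝟙(440/11) = 2 · 1 = 2
  d = 20: d(20) · 𝟙(440/20) = 6 · 1 = 6
  d = 22: d(22) · 𝟙(440/22) = 4 · 1 = 4
  d = 40: d(40) · 𝟙(440/40) = 8 · 1 = 8
  d = 44: d(44) · 𝟙(440/44) = 6 · 1 = 6
  d = 55: d(55) · 𝟙(440/55) = 4 · 1 = 4
  d = 88: d(88) · 𝟙(440/88) = 8 · 1 = 8
  d = 110: d(110) · 𝟙(440/110) = 8 · 1 = 8
  d = 220: d(220) · 𝟙(440/220) = 12 · 1 = 12
  d = 440: d(440) · 𝟙(440/440) = 16 · 1 = 16
Summing: (d * 𝟙)(440) = 1 + 2 + 3 + 2 + 4 + 4 + 2 + 6 + 4 + 8 + 6 + 4 + 8 + 8 + 12 + 16 = 90.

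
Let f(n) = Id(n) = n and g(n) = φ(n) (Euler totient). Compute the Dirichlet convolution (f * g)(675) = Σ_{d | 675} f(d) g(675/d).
(Id * φ)(675) = 5265

Divisors of 675: [1, 3, 5, 9, 15, 25, 27, 45, 75, 135, 225, 675]. For each d | 675:
  d = 1: Id(1) · φ(675/1) = 1 · 360 = 360
  d = 3: Id(3) · φ(675/3) = 3 · 120 = 360
  d = 5: Id(5) · φ(675/5) = 5 · 72 = 360
  d = 9: Id(9) · φ(675/9) = 9 · 40 = 360
  d = 15: Id(15) · φ(675/15) = 15 · 24 = 360
  d = 25: Id(25) · φ(675/25) = 25 · 18 = 450
  d = 27: Id(27) · φ(675/27) = 27 · 20 = 540
  d = 45: Id(45) · φ(675/45) = 45 · 8 = 360
  d = 75: Id(75) · φ(675/75) = 75 · 6 = 450
  d = 135: Id(135) · φ(675/135) = 135 · 4 = 540
  d = 225: Id(225) · φ(675/225) = 225 · 2 = 450
  d = 675: Id(675) · φ(675/675) = 675 · 1 = 675
Summing: (Id * φ)(675) = 360 + 360 + 360 + 360 + 360 + 450 + 540 + 360 + 450 + 540 + 450 + 675 = 5265.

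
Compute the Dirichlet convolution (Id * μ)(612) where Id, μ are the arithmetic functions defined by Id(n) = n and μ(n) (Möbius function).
(Id * μ)(612) = 192

Divisors of 612: [1, 2, 3, 4, 6, 9, 12, 17, 18, 34, 36, 51, 68, 102, 153, 204, 306, 612]. For each d | 612:
  d = 1: Id(1) · μ(612/1) = 1 · 0 = 0
  d = 2: Id(2) · μ(612/2) = 2 · 0 = 0
  d = 3: Id(3) · μ(612/3) = 3 · 0 = 0
  d = 4: Id(4) · μ(612/4) = 4 · 0 = 0
  d = 6: Id(6) · μ(612/6) = 6 · -1 = -6
  d = 9: Id(9) · μ(612/9) = 9 · 0 = 0
  d = 12: Id(12) · μ(612/12) = 12 · 1 = 12
  d = 17: Id(17) · μ(612/17) = 17 · 0 = 0
  d = 18: Id(18) · μ(612/18) = 18 · 1 = 18
  d = 34: Id(34) · μ(612/34) = 34 · 0 = 0
  d = 36: Id(36) · μ(612/36) = 36 · -1 = -36
  d = 51: Id(51) · μ(612/51) = 51 · 0 = 0
  d = 68: Id(68) · μ(612/68) = 68 · 0 = 0
  d = 102: Id(102) · μ(612/102) = 102 · 1 = 102
  d = 153: Id(153) · μ(612/153) = 153 · 0 = 0
  d = 204: Id(204) · μ(612/204) = 204 · -1 = -204
  d = 306: Id(306) · μ(612/306) = 306 · -1 = -306
  d = 612: Id(612) · μ(612/612) = 612 · 1 = 612
Summing: (Id * μ)(612) = 0 + 0 + 0 + 0 + -6 + 0 + 12 + 0 + 18 + 0 + -36 + 0 + 0 + 102 + 0 + -204 + -306 + 612 = 192.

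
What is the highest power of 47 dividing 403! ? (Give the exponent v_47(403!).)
v_47(403!) = 8

Legendre's formula: v_p(n!) = Σ_{k ≥ 1} ⌊n / p^k⌋. For p = 47, n = 403, the terms are:
  ⌊403/47^1⌋ = ⌊403/47⌋ = 8
(the next term ⌊403/47^2⌋ = 0, terminating the sum). Summing: v_47(403!) = 8 = 8.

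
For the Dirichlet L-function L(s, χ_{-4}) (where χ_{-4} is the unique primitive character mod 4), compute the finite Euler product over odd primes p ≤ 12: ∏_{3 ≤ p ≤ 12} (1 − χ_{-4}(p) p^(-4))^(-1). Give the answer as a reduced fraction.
∏ = 593207566875/599860952704

The odd primes p ≤ 12 are [3, 5, 7, 11]. For each, χ(p) = 1 if p ≡ 1 mod 4, χ(p) = −1 if p ≡ 3 mod 4. Taking (1 − χ(p)/p^4)^(-1) = p^4/(p^4 − χ(p)): (1 − (-1)/3^4)^(-1) · (1 − (1)/5^4)^(-1) · (1 − (-1)/7^4)^(-1) · (1 − (-1)/11^4)^(-1) = 593207566875/599860952704.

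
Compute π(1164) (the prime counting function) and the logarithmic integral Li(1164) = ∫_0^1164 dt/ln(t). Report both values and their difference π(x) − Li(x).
π(1164) = 192;  Li(1164) ≈ 201.09;  π(x) − Li(x) ≈ -9.09.

Direct count of primes ≤ 1164 gives π(1164) = 192. Numerical evaluation of the logarithmic integral gives Li(1164) ≈ 201.09. The difference π(x) − Li(x) ≈ -9.09 is typically negative for small/moderate x (Li(x) overestimates), though Littlewood's theorem shows this sign changes infinitely often.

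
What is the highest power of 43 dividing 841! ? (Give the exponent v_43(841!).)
v_43(841!) = 19

Legendre's formula: v_p(n!) = Σ_{k ≥ 1} ⌊n / p^k⌋. For p = 43, n = 841, the terms are:
  ⌊841/43^1⌋ = ⌊841/43⌋ = 19
(the next term ⌊841/43^2⌋ = 0, terminating the sum). Summing: v_43(841!) = 19 = 19.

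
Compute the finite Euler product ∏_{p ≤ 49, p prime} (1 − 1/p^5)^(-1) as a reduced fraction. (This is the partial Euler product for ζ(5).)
∏ = 505807800965451248053830657783332590848273750176189703324931155978491/487794643941809531294334436783738741459341109492573787399981389578240

The primes p ≤ 49 are [2, 3, 5, 7, 11, 13, 17, 19, 23, 29, 31, 37, 41, 43, 47]. For each prime, (1 − 1/p^5)^(-1) = p^5 / (p^5 − 1). The product is (1 − 1/2^5)^(-1), (1 − 1/3^5)^(-1), (1 − 1/5^5)^(-1), (1 − 1/7^5)^(-1), (1 − 1/11^5)^(-1), (1 − 1/13^5)^(-1), (1 − 1/17^5)^(-1), (1 − 1/19^5)^(-1), (1 − 1/23^5)^(-1), (1 − 1/29^5)^(-1), (1 − 1/31^5)^(-1), (1 − 1/37^5)^(-1), (1 − 1/41^5)^(-1), (1 − 1/43^5)^(-1), (1 − 1/47^5)^(-1) = ∏ p^5 / (p^5 − 1) = 505807800965451248053830657783332590848273750176189703324931155978491/487794643941809531294334436783738741459341109492573787399981389578240.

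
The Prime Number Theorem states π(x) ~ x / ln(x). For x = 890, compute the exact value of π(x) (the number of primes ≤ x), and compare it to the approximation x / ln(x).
π(890) = 154;  x/ln(x) ≈ 131.05;  relative error ≈ 14.90%.

Directly count primes up to 890: π(890) = 154. The PNT approximation gives 890/ln(890) ≈ 890/6.79122 ≈ 131.05. Relative error (π(x) − x/ln(x)) / π(x) ≈ 14.90%; the approximation is known to undercount slightly (Li(x) is a better estimate).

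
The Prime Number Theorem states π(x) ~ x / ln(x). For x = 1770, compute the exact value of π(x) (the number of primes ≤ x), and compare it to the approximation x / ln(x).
π(1770) = 274;  x/ln(x) ≈ 236.67;  relative error ≈ 13.62%.

Directly count primes up to 1770: π(1770) = 274. The PNT approximation gives 1770/ln(1770) ≈ 1770/7.47873 ≈ 236.67. Relative error (π(x) − x/ln(x)) / π(x) ≈ 13.62%; the approximation is known to undercount slightly (Li(x) is a better estimate).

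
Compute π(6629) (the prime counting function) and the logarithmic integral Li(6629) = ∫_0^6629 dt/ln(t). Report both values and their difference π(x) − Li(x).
π(6629) = 855;  Li(6629) ≈ 872.30;  π(x) − Li(x) ≈ -17.30.

Direct count of primes ≤ 6629 gives π(6629) = 855. Numerical evaluation of the logarithmic integral gives Li(6629) ≈ 872.30. The difference π(x) − Li(x) ≈ -17.30 is typically negative for small/moderate x (Li(x) overestimates), though Littlewood's theorem shows this sign changes infinitely often.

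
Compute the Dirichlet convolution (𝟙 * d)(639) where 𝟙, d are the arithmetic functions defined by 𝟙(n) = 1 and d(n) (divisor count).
(𝟙 * d)(639) = 18

Divisors of 639: [1, 3, 9, 71, 213, 639]. For each d | 639:
  d = 1: 𝟙(1) · d(639/1) = 1 · 6 = 6
  d = 3: 𝟙(3) · d(639/3) = 1 · 4 = 4
  d = 9: 𝟙(9) · d(639/9) = 1 · 2 = 2
  d = 71: 𝟙(71) · d(639/71) = 1 · 3 = 3
  d = 213: 𝟙(213) · d(639/213) = 1 · 2 = 2
  d = 639: 𝟙(639) · d(639/639) = 1 · 1 = 1
Summing: (𝟙 * d)(639) = 6 + 4 + 2 + 3 + 2 + 1 = 18.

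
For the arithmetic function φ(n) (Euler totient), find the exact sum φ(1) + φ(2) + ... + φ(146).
Σ_{n ≤ 146} φ(n) = 6514

Compute φ(n) for each 1 ≤ n ≤ 146: φ(1) = 1, φ(2) = 1, φ(3) = 2, φ(4) = 2, φ(5) = 4, φ(6) = 2, φ(7) = 6, φ(8) = 4, φ(9) = 6, φ(10) = 4, φ(11) = 10, φ(12) = 4, φ(13) = 12, φ(14) = 6, φ(15) = 8, φ(16) = 8, φ(17) = 16, φ(18) = 6, φ(19) = 18, φ(20) = 8, φ(21) = 12, φ(22) = 10, φ(23) = 22, φ(24) = 8, φ(25) = 20, φ(26) = 12, φ(27) = 18, φ(28) = 12, φ(29) = 28, φ(30) = 8, φ(31) = 30, φ(32) = 16, φ(33) = 20, φ(34) = 16, φ(35) = 24, φ(36) = 12, φ(37) = 36, φ(38) = 18, φ(39) = 24, φ(40) = 16, φ(41) = 40, φ(42) = 12, φ(43) = 42, φ(44) = 20, φ(45) = 24, φ(46) = 22, φ(47) = 46, φ(48) = 16, φ(49) = 42, φ(50) = 20, φ(51) = 32, φ(52) = 24, φ(53) = 52, φ(54) = 18, φ(55) = 40, φ(56) = 24, φ(57) = 36, φ(58) = 28, φ(59) = 58, φ(60) = 16, φ(61) = 60, φ(62) = 30, φ(63) = 36, φ(64) = 32, φ(65) = 48, φ(66) = 20, φ(67) = 66, φ(68) = 32, φ(69) = 44, φ(70) = 24, φ(71) = 70, φ(72) = 24, φ(73) = 72, φ(74) = 36, φ(75) = 40, φ(76) = 36, φ(77) = 60, φ(78) = 24, φ(79) = 78, φ(80) = 32, φ(81) = 54, φ(82) = 40, φ(83) = 82, φ(84) = 24, φ(85) = 64, φ(86) = 42, φ(87) = 56, φ(88) = 40, φ(89) = 88, φ(90) = 24, φ(91) = 72, φ(92) = 44, φ(93) = 60, φ(94) = 46, φ(95) = 72, φ(96) = 32, φ(97) = 96, φ(98) = 42, φ(99) = 60, φ(100) = 40, φ(101) = 100, φ(102) = 32, φ(103) = 102, φ(104) = 48, φ(105) = 48, φ(106) = 52, φ(107) = 106, φ(108) = 36, φ(109) = 108, φ(110) = 40, φ(111) = 72, φ(112) = 48, φ(113) = 112, φ(114) = 36, φ(115) = 88, φ(116) = 56, φ(117) = 72, φ(118) = 58, φ(119) = 96, φ(120) = 32, φ(121) = 110, φ(122) = 60, φ(123) = 80, φ(124) = 60, φ(125) = 100, φ(126) = 36, φ(127) = 126, φ(128) = 64, φ(129) = 84, φ(130) = 48, φ(131) = 130, φ(132) = 40, φ(133) = 108, φ(134) = 66, φ(135) = 72, φ(136) = 64, φ(137) = 136, φ(138) = 44, φ(139) = 138, φ(140) = 48, φ(141) = 92, φ(142) = 70, φ(143) = 120, φ(144) = 48, φ(145) = 112, φ(146) = 72. Summing all 146 values: 6514. (Average order: Σ_{n ≤ x} φ(n) ~ (3/π²) x². For x = 146, (3/π²)·146² ≈ 6479.29.)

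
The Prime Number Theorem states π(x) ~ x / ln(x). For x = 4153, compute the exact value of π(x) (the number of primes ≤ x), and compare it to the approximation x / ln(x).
π(4153) = 571;  x/ln(x) ≈ 498.46;  relative error ≈ 12.70%.

Directly count primes up to 4153: π(4153) = 571. The PNT approximation gives 4153/ln(4153) ≈ 4153/8.33159 ≈ 498.46. Relative error (π(x) − x/ln(x)) / π(x) ≈ 12.70%; the approximation is known to undercount slightly (Li(x) is a better estimate).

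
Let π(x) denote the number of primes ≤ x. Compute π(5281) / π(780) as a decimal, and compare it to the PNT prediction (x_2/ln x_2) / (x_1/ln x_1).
π(5281)/π(780) = 701/137 ≈ 5.1168;  PNT prediction ≈ 5.2599.

π(780) = 137 and π(5281) = 701, so π(5281)/π(780) ≈ 5.1168. The PNT-predicted ratio is (5281/ln(5281)) / (780/ln(780)) ≈ 5.2599. The two agree to within a few percent, as expected.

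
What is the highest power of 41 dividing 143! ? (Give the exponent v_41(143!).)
v_41(143!) = 3

Legendre's formula: v_p(n!) = Σ_{k ≥ 1} ⌊n / p^k⌋. For p = 41, n = 143, the terms are:
  ⌊143/41^1⌋ = ⌊143/41⌋ = 3
(the next term ⌊143/41^2⌋ = 0, terminating the sum). Summing: v_41(143!) = 3 = 3.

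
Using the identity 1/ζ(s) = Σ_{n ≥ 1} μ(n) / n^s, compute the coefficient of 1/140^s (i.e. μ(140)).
μ(140) = 0

Factor n = 140 = 2^2 · 5 · 7. μ(n) = 0 if any exponent ≥ 2 (not squarefree); otherwise μ(n) = (−1)^{ω(n)} where ω(n) is the number of distinct prime factors. Applying: μ(140) = 0.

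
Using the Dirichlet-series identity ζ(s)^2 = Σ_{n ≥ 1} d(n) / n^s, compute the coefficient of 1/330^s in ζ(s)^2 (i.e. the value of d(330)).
d(330) = 16

ζ(s)^2 = (Σ 1/m^s)(Σ 1/k^s). The coefficient of 1/n^s in the product is the number of ordered pairs (m, k) with mk = n, which equals d(n). For n = 330, divisors are [1, 2, 3, 5, 6, 10, 11, 15, 22, 30, 33, 55, 66, 110, 165, 330], so d(330) = 16.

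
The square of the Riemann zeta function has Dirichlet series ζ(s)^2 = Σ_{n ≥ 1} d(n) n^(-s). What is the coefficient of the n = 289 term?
d(289) = 3

ζ(s)^2 = (Σ 1/m^s)(Σ 1/k^s). The coefficient of 1/n^s in the product is the number of ordered pairs (m, k) with mk = n, which equals d(n). For n = 289, divisors are [1, 17, 289], so d(289) = 3.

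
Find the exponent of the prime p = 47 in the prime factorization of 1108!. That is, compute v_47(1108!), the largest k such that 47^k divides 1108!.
v_47(1108!) = 23

Legendre's formula: v_p(n!) = Σ_{k ≥ 1} ⌊n / p^k⌋. For p = 47, n = 1108, the terms are:
  ⌊1108/47^1⌋ = ⌊1108/47⌋ = 23
(the next term ⌊1108/47^2⌋ = 0, terminating the sum). Summing: v_47(1108!) = 23 = 23.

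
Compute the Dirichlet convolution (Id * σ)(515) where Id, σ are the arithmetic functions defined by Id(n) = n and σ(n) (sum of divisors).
(Id * σ)(515) = 2277

Divisors of 515: [1, 5, 103, 515]. For each d | 515:
  d = 1: Id(1) · σ(515/1) = 1 · 624 = 624
  d = 5: Id(5) · σ(515/5) = 5 · 104 = 520
  d = 103: Id(103) · σ(515/103) = 103 · 6 = 618
  d = 515: Id(515) · σ(515/515) = 515 · 1 = 515
Summing: (Id * σ)(515) = 624 + 520 + 618 + 515 = 2277.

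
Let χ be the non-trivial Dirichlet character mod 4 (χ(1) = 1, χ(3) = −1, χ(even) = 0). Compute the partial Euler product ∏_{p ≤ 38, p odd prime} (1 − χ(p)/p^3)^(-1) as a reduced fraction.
∏ = 23039676015771696171729025/23777920687809392849977344

The odd primes p ≤ 38 are [3, 5, 7, 11, 13, 17, 19, 23, 29, 31, 37]. For each, χ(p) = 1 if p ≡ 1 mod 4, χ(p) = −1 if p ≡ 3 mod 4. Taking (1 − χ(p)/p^3)^(-1) = p^3/(p^3 − χ(p)): (1 − (-1)/3^3)^(-1) · (1 − (1)/5^3)^(-1) · (1 − (-1)/7^3)^(-1) · (1 − (-1)/11^3)^(-1) · (1 − (1)/13^3)^(-1) · (1 − (1)/17^3)^(-1) · (1 − (-1)/19^3)^(-1) · (1 − (-1)/23^3)^(-1) · (1 − (1)/29^3)^(-1) · (1 − (-1)/31^3)^(-1) · (1 − (1)/37^3)^(-1) = 23039676015771696171729025/23777920687809392849977344.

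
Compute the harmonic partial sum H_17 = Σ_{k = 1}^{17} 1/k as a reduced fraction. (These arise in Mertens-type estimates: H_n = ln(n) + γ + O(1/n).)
H_17 = 42142223/12252240

Direct summation: H_17 = 1 + 1/2 + ... + 1/17. The least common denominator is lcm(1, ..., 17) = 12252240; over this denominator the numerator is 12252240 + 6126120 + 4084080 + 3063060 + 2450448 + 2042040 + 1750320 + 1531530 + 1361360 + 1225224 + 1113840 + 1021020 + 942480 + 875160 + 816816 + 765765 + 720720 = 42142223, so H_17 = 42142223/12252240 (already in lowest terms) ≈ 3.43955. (The PNT-adjacent estimate ln(17) + γ ≈ 3.41043 matches within O(1/n).)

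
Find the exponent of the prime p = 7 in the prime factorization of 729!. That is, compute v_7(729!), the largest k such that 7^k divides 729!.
v_7(729!) = 120

Legendre's formula: v_p(n!) = Σ_{k ≥ 1} ⌊n / p^k⌋. For p = 7, n = 729, the terms are:
  ⌊729/7^1⌋ = ⌊729/7⌋ = 104
  ⌊729/7^2⌋ = ⌊729/49⌋ = 14
  ⌊729/7^3⌋ = ⌊729/343⌋ = 2
(the next term ⌊729/7^4⌋ = 0, terminating the sum). Summing: v_7(729!) = 104 + 14 + 2 = 120.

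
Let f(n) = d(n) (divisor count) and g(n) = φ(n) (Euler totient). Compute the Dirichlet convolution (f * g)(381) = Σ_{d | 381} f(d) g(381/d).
(d * φ)(381) = 512

Divisors of 381: [1, 3, 127, 381]. For each d | 381:
  d = 1: d(1) · φ(381/1) = 1 · 252 = 252
  d = 3: d(3) · φ(381/3) = 2 · 126 = 252
  d = 127: d(127) · φ(381/127) = 2 · 2 = 4
  d = 381: d(381) · φ(381/381) = 4 · 1 = 4
Summing: (d * φ)(381) = 252 + 252 + 4 + 4 = 512.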